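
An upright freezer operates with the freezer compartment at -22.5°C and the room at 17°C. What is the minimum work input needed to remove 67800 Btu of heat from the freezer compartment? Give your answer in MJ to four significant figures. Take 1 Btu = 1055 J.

In absolute terms T_C = 250.65 K and T_H = 290.15 K, so ΔT = 39.50 K.
The reversible limit is COP_R = T_C/ΔT = 6.346, so W_min = Q_C/COP = Q_C·ΔT/T_C.
W_min = 67800 × 39.50/250.65 = 10680 Btu = 11.27 MJ.

11.27 MJ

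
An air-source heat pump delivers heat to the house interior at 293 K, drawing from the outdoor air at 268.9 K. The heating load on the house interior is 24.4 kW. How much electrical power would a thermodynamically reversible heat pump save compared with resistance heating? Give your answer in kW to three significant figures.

The reservoir spacing is ΔT = 293 − 268.9 = 24.10 K.
COP_Carnot = T_H/ΔT = 293.00/24.10 = 12.16.
Resistance heating needs Ẇ_res = Q̇_H = 24.40 kW; the reversible heat pump needs only Ẇ_hp = Q̇_H/COP = 2.007 kW.
Saving = 24.40 − 2.007 = 22.39 kW.

22.4 kW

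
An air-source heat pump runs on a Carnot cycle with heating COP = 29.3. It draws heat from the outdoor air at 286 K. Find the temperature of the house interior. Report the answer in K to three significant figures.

COP_HP = T_H/(T_H − T_C) rearranges to T_H = COP·T_C/(COP − 1).
With T_C = 286.00 K, T_H = 29.3 × 286.00/28.30 = 296.11 K.

296 K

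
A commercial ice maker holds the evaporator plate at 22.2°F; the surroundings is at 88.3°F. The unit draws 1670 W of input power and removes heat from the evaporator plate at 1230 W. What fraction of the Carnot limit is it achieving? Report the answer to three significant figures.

0.101

COP_actual = Q̇_C/Ẇ = 1230/1670 = 0.7365.
In absolute terms T_C = 267.71 K and T_H = 304.43 K, so ΔT = 36.72 K.
COP_Carnot = T_C/ΔT = 267.71/36.72 = 7.290.
η_II = COP_actual/COP_Carnot = 0.7365/7.290 = 0.1010.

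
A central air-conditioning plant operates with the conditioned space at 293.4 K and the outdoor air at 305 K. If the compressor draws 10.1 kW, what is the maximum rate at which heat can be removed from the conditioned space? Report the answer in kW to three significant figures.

255 kW

The reservoir spacing is ΔT = 305 − 293.4 = 11.60 K.
COP_Carnot = T_C/ΔT = 293.40/11.60 = 25.29.
Q̇_max = COP_Carnot × Ẇ = 25.29 × 10.10 kW = 255.5 kW.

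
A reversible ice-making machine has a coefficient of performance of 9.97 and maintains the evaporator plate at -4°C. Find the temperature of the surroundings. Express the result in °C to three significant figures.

23.0 °C

COP_R = T_C/(T_H − T_C) gives T_H − T_C = T_C/COP.
With T_C = 269.15 K, T_H = 269.15 × (1 + 1/9.97) = 296.15 K.
Converting, 296.15 K = 23.00°C.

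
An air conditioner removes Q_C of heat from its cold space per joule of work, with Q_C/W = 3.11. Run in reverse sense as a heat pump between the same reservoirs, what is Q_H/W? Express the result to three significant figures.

The first law on one cycle gives Q_H = Q_C + W, so Q_H/W = Q_C/W + 1.
COP_HP = COP_R + 1 = 3.11 + 1 = 4.11.

4.11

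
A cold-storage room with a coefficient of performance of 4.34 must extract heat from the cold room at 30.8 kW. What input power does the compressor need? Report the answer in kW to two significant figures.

7.1 kW

Ẇ = Q̇_C/COP = 30.80/4.34 = 7.097 kW.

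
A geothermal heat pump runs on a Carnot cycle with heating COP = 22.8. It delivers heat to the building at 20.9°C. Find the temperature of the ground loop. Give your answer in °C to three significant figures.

8.00 °C

COP_HP = T_H/(T_H − T_C) gives T_H − T_C = T_H/COP.
With T_H = 294.05 K, T_C = 294.05 × (1 − 1/22.8) = 281.15 K.
Converting, 281.15 K = 8.00°C.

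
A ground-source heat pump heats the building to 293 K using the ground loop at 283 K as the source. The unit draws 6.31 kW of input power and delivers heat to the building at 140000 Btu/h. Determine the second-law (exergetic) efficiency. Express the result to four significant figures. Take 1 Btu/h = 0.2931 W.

Converting, Q̇_H = 140000 Btu/h = 41.03 kW, so COP_actual = Q̇_H/Ẇ = 41.03/6.310 = 6.503.
The reservoir spacing is ΔT = 293 − 283 = 10.00 K.
COP_Carnot = T_H/ΔT = 293.00/10.00 = 29.30.
η_II = COP_actual/COP_Carnot = 6.503/29.30 = 0.2219.

0.2219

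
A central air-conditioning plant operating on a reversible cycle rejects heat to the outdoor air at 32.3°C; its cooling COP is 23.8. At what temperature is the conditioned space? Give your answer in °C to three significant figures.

For a Carnot refrigerator COP_R = T_C/(T_H − T_C), so T_C = COP·T_H/(1 + COP).
With T_H = 305.45 K, T_C = 23.8 × 305.45/24.80 = 293.13 K.
Converting, 293.13 K = 19.98°C.

20.0 °C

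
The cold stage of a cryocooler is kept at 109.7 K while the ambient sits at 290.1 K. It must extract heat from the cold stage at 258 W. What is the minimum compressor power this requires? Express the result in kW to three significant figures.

0.424 kW

The reservoir spacing is ΔT = 290.1 − 109.7 = 180.4 K.
COP_Carnot = T_C/ΔT = 109.70/180.4 = 0.6081.
Ẇ_min = Q̇/COP_Carnot = 258.0/0.6081 = 424.3 W = 0.4243 kW.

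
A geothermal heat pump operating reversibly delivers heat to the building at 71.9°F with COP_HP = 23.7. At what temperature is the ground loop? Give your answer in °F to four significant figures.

COP_HP = T_H/(T_H − T_C) gives T_H − T_C = T_H/COP.
With T_H = 295.32 K, T_C = 295.32 × (1 − 1/23.7) = 282.86 K.
Converting, 282.86 K = 49.47°F.

49.47 °F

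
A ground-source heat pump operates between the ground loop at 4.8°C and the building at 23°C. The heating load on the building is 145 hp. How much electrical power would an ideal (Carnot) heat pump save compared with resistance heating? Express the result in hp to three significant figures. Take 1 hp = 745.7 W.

In absolute terms T_C = 277.95 K and T_H = 296.15 K, so ΔT = 18.20 K.
COP_Carnot = T_H/ΔT = 296.15/18.20 = 16.27.
Resistance heating needs Ẇ_res = Q̇_H = 145.0 hp; the reversible heat pump needs only Ẇ_hp = Q̇_H/COP = 8.911 hp.
Saving = 145.0 − 8.911 = 136.1 hp.

136 hp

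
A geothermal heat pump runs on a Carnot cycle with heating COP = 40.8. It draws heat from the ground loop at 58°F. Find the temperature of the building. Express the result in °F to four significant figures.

71.01 °F

COP_HP = T_H/(T_H − T_C) rearranges to T_H = COP·T_C/(COP − 1).
With T_C = 287.59 K, T_H = 40.8 × 287.59/39.80 = 294.82 K.
Converting, 294.82 K = 71.01°F.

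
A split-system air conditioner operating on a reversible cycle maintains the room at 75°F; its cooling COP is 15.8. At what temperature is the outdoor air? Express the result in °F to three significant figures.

109 °F

COP_R = T_C/(T_H − T_C) gives T_H − T_C = T_C/COP.
With T_C = 297.04 K, T_H = 297.04 × (1 + 1/15.8) = 315.84 K.
Converting, 315.84 K = 108.84°F.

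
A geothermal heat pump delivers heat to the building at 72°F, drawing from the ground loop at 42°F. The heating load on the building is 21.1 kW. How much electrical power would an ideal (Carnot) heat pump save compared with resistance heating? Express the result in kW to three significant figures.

19.9 kW

In absolute terms T_C = 278.71 K and T_H = 295.37 K, so ΔT = 16.67 K.
COP_Carnot = T_H/ΔT = 295.37/16.67 = 17.72.
Resistance heating needs Ẇ_res = Q̇_H = 21.10 kW; the reversible heat pump needs only Ẇ_hp = Q̇_H/COP = 1.191 kW.
Saving = 21.10 − 1.191 = 19.91 kW.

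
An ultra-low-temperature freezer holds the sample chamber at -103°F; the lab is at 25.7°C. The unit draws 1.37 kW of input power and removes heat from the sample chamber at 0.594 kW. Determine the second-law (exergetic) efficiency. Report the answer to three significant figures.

COP_actual = Q̇_C/Ẇ = 0.5940/1.370 = 0.4336.
In absolute terms T_C = 198.15 K and T_H = 298.85 K, so ΔT = 100.7 K.
COP_Carnot = T_C/ΔT = 198.15/100.7 = 1.968.
η_II = COP_actual/COP_Carnot = 0.4336/1.968 = 0.2203.

0.220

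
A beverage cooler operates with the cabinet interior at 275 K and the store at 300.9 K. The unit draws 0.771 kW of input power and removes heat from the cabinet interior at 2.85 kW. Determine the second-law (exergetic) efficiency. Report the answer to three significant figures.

COP_actual = Q̇_C/Ẇ = 2.850/0.7710 = 3.696.
The reservoir spacing is ΔT = 300.9 − 275 = 25.90 K.
COP_Carnot = T_C/ΔT = 275.00/25.90 = 10.62.
η_II = COP_actual/COP_Carnot = 3.696/10.62 = 0.3481.

0.348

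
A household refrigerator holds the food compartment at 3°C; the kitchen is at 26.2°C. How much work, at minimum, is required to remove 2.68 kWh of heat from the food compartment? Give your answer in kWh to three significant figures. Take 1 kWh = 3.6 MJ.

0.225 kWh

In absolute terms T_C = 276.15 K and T_H = 299.35 K, so ΔT = 23.20 K.
The reversible limit is COP_R = T_C/ΔT = 11.90, so W_min = Q_C/COP = Q_C·ΔT/T_C.
W_min = 2.680 × 23.20/276.15 = 0.2252 kWh.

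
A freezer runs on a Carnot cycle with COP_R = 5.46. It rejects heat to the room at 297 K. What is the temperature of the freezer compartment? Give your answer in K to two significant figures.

For a Carnot refrigerator COP_R = T_C/(T_H − T_C), so T_C = COP·T_H/(1 + COP).
With T_H = 297.00 K, T_C = 5.46 × 297.00/6.460 = 251.02 K.

250 K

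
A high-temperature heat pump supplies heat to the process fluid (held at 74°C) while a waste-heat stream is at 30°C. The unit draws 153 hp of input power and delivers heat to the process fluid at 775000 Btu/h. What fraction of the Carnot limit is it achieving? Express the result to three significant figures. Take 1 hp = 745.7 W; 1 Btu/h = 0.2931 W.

0.252

Converting, Q̇_H = 775000 Btu/h = 304.6 hp, so COP_actual = Q̇_H/Ẇ = 304.6/153.0 = 1.991.
In absolute terms T_C = 303.15 K and T_H = 347.15 K, so ΔT = 44.00 K.
COP_Carnot = T_H/ΔT = 347.15/44.00 = 7.890.
η_II = COP_actual/COP_Carnot = 1.991/7.890 = 0.2523.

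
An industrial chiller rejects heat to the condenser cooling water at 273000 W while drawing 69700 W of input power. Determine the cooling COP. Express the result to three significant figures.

The first law gives Q̇_H = Q̇_C + Ẇ, so the three rates are Q̇_C = 203300, Q̇_H = 273000, Ẇ = 69700 W.
COP_R = Q̇_C/Ẇ = 203300/69700 = 2.917.

2.92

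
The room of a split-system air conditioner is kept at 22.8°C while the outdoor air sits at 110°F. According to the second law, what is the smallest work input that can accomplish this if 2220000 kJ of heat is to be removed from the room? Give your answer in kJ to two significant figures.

In absolute terms T_C = 295.95 K and T_H = 316.48 K, so ΔT = 20.53 K.
The reversible limit is COP_R = T_C/ΔT = 14.41, so W_min = Q_C/COP = Q_C·ΔT/T_C.
W_min = 2220000 × 20.53/295.95 = 154000 kJ.

150000 kJ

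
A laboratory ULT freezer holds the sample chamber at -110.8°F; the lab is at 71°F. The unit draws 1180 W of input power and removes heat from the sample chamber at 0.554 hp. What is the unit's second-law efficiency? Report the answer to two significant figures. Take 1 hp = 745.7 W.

Converting, Q̇_C = 0.5540 hp = 413.1 W, so COP_actual = Q̇_C/Ẇ = 413.1/1180 = 0.3501.
In absolute terms T_C = 193.82 K and T_H = 294.82 K, so ΔT = 101.0 K.
COP_Carnot = T_C/ΔT = 193.82/101.0 = 1.919.
η_II = COP_actual/COP_Carnot = 0.3501/1.919 = 0.1824.

0.18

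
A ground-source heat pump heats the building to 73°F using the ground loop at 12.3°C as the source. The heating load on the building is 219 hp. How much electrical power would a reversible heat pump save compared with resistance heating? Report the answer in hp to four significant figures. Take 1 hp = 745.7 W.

In absolute terms T_C = 285.45 K and T_H = 295.93 K, so ΔT = 10.48 K.
COP_Carnot = T_H/ΔT = 295.93/10.48 = 28.24.
Resistance heating needs Ẇ_res = Q̇_H = 219.0 hp; the reversible heat pump needs only Ẇ_hp = Q̇_H/COP = 7.754 hp.
Saving = 219.0 − 7.754 = 211.2 hp.

211.2 hp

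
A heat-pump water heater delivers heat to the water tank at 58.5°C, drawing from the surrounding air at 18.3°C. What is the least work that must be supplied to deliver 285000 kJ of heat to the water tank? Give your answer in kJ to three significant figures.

In absolute terms T_C = 291.45 K and T_H = 331.65 K, so ΔT = 40.20 K.
The reversible limit is COP_HP = T_H/ΔT = 8.250, so W_min = Q_H/COP = Q_H·ΔT/T_H.
W_min = 285000 × 40.20/331.65 = 34550 kJ.

34500 kJ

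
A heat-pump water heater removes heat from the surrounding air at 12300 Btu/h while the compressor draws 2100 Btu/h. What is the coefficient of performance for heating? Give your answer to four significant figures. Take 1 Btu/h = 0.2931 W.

6.857

The first law gives Q̇_H = Q̇_C + Ẇ, so the three rates are Q̇_C = 12300, Q̇_H = 14400, Ẇ = 2100 Btu/h.
COP_HP = Q̇_H/Ẇ = 14400/2100 = 6.857.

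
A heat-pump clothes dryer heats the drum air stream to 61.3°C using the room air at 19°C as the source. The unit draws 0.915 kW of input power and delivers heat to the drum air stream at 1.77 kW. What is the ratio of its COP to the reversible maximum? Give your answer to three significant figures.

0.245

COP_actual = Q̇_H/Ẇ = 1.770/0.9150 = 1.934.
In absolute terms T_C = 292.15 K and T_H = 334.45 K, so ΔT = 42.30 K.
COP_Carnot = T_H/ΔT = 334.45/42.30 = 7.907.
η_II = COP_actual/COP_Carnot = 1.934/7.907 = 0.2447.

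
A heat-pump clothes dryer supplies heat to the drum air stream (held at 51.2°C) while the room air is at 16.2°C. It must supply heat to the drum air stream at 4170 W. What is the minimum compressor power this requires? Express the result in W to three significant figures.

In absolute terms T_C = 289.35 K and T_H = 324.35 K, so ΔT = 35.00 K.
COP_Carnot = T_H/ΔT = 324.35/35.00 = 9.267.
Ẇ_min = Q̇/COP_Carnot = 4170/9.267 = 450.0 W.

450 W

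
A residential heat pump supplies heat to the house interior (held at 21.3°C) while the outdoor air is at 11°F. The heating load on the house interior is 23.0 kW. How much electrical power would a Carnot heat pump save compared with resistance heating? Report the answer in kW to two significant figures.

20 kW

In absolute terms T_C = 261.48 K and T_H = 294.45 K, so ΔT = 32.97 K.
COP_Carnot = T_H/ΔT = 294.45/32.97 = 8.932.
Resistance heating needs Ẇ_res = Q̇_H = 23.00 kW; the reversible heat pump needs only Ẇ_hp = Q̇_H/COP = 2.575 kW.
Saving = 23.00 − 2.575 = 20.42 kW.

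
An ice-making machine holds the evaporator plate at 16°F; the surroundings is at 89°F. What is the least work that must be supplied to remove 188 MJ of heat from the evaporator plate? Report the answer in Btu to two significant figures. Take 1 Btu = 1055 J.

In absolute terms T_C = 264.26 K and T_H = 304.82 K, so ΔT = 40.56 K.
The reversible limit is COP_R = T_C/ΔT = 6.516, so W_min = Q_C/COP = Q_C·ΔT/T_C.
W_min = 188.0 × 40.56/264.26 = 28.85 MJ = 27350 Btu.

27000 Btu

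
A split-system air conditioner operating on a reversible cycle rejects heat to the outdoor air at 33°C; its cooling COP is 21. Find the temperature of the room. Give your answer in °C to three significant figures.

For a Carnot refrigerator COP_R = T_C/(T_H − T_C), so T_C = COP·T_H/(1 + COP).
With T_H = 306.15 K, T_C = 21 × 306.15/22.00 = 292.23 K.
Converting, 292.23 K = 19.08°C.

19.1 °C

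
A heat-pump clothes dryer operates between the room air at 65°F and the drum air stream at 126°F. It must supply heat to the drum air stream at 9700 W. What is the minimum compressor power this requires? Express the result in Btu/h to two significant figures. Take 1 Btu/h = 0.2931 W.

3400 Btu/h

In absolute terms T_C = 291.48 K and T_H = 325.37 K, so ΔT = 33.89 K.
COP_Carnot = T_H/ΔT = 325.37/33.89 = 9.601.
Ẇ_min = Q̇/COP_Carnot = 9700/9.601 = 1010 W = 3447 Btu/h.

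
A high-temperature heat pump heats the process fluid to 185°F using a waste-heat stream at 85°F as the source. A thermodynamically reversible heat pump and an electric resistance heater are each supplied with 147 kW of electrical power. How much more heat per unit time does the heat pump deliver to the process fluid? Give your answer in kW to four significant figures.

800.7 kW

In absolute terms T_C = 302.59 K and T_H = 358.15 K, so ΔT = 55.56 K.
COP_Carnot = T_H/ΔT = 358.15/55.56 = 6.447.
The heat pump delivers Q̇_H = COP × Ẇ = 947.7 kW; the resistance heater delivers Ẇ = 147.0 kW.
Extra = (COP − 1)·Ẇ = 800.7 kW.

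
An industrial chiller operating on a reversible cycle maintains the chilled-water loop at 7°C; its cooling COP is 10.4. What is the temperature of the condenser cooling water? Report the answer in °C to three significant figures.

COP_R = T_C/(T_H − T_C) gives T_H − T_C = T_C/COP.
With T_C = 280.15 K, T_H = 280.15 × (1 + 1/10.4) = 307.09 K.
Converting, 307.09 K = 33.94°C.

33.9 °C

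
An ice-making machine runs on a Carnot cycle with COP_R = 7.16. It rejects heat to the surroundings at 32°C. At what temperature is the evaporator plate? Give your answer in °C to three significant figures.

-5.40 °C

For a Carnot refrigerator COP_R = T_C/(T_H − T_C), so T_C = COP·T_H/(1 + COP).
With T_H = 305.15 K, T_C = 7.16 × 305.15/8.160 = 267.75 K.
Converting, 267.75 K = -5.40°C.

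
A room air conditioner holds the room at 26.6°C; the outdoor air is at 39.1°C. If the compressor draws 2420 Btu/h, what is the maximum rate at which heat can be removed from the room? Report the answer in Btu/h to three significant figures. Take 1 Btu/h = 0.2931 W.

In absolute terms T_C = 299.75 K and T_H = 312.25 K, so ΔT = 12.50 K.
COP_Carnot = T_C/ΔT = 299.75/12.50 = 23.98.
Q̇_max = COP_Carnot × Ẇ = 23.98 × 2420 Btu/h = 58030 Btu/h.

58000 Btu/h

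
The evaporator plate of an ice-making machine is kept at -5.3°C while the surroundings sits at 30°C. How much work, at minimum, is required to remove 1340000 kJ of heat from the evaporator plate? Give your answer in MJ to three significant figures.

In absolute terms T_C = 267.85 K and T_H = 303.15 K, so ΔT = 35.30 K.
The reversible limit is COP_R = T_C/ΔT = 7.588, so W_min = Q_C/COP = Q_C·ΔT/T_C.
W_min = 1340000 × 35.30/267.85 = 176600 kJ = 176.6 MJ.

177 MJ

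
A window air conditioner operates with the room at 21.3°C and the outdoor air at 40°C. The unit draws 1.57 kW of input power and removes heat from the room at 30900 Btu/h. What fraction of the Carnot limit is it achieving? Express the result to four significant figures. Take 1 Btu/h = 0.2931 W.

0.3664

Converting, Q̇_C = 30900 Btu/h = 9.057 kW, so COP_actual = Q̇_C/Ẇ = 9.057/1.570 = 5.769.
In absolute terms T_C = 294.45 K and T_H = 313.15 K, so ΔT = 18.70 K.
COP_Carnot = T_C/ΔT = 294.45/18.70 = 15.75.
η_II = COP_actual/COP_Carnot = 5.769/15.75 = 0.3664.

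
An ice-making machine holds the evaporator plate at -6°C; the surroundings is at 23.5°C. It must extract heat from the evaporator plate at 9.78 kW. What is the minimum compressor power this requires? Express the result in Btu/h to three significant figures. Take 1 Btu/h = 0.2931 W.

3680 Btu/h

In absolute terms T_C = 267.15 K and T_H = 296.65 K, so ΔT = 29.50 K.
COP_Carnot = T_C/ΔT = 267.15/29.50 = 9.056.
Ẇ_min = Q̇/COP_Carnot = 9.780/9.056 = 1.080 kW = 3685 Btu/h.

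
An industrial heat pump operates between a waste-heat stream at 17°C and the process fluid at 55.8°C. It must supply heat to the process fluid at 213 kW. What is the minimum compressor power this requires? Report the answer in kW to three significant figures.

25.1 kW

In absolute terms T_C = 290.15 K and T_H = 328.95 K, so ΔT = 38.80 K.
COP_Carnot = T_H/ΔT = 328.95/38.80 = 8.478.
Ẇ_min = Q̇/COP_Carnot = 213.0/8.478 = 25.12 kW.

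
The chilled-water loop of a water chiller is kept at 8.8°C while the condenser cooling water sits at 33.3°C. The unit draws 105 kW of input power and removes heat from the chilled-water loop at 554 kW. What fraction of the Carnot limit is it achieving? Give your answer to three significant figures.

COP_actual = Q̇_C/Ẇ = 554.0/105.0 = 5.276.
In absolute terms T_C = 281.95 K and T_H = 306.45 K, so ΔT = 24.50 K.
COP_Carnot = T_C/ΔT = 281.95/24.50 = 11.51.
η_II = COP_actual/COP_Carnot = 5.276/11.51 = 0.4585.

0.458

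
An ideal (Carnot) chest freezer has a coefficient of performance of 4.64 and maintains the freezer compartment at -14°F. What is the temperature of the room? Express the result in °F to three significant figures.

COP_R = T_C/(T_H − T_C) gives T_H − T_C = T_C/COP.
With T_C = 247.59 K, T_H = 247.59 × (1 + 1/4.64) = 300.96 K.
Converting, 300.96 K = 82.05°F.

82.0 °F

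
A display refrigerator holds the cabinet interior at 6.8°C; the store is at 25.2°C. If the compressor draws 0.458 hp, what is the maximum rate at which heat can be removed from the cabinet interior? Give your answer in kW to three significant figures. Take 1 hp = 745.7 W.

5.20 kW

In absolute terms T_C = 279.95 K and T_H = 298.35 K, so ΔT = 18.40 K.
COP_Carnot = T_C/ΔT = 279.95/18.40 = 15.21.
Q̇_max = COP_Carnot × Ẇ = 15.21 × 0.4580 hp = 6.968 hp = 5.196 kW.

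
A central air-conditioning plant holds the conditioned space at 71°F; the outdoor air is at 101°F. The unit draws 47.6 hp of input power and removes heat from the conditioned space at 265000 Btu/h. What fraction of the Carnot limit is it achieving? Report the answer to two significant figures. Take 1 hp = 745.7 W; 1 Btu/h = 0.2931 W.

0.12

Converting, Q̇_C = 265000 Btu/h = 104.2 hp, so COP_actual = Q̇_C/Ẇ = 104.2/47.60 = 2.188.
In absolute terms T_C = 294.82 K and T_H = 311.48 K, so ΔT = 16.67 K.
COP_Carnot = T_C/ΔT = 294.82/16.67 = 17.69.
η_II = COP_actual/COP_Carnot = 2.188/17.69 = 0.1237.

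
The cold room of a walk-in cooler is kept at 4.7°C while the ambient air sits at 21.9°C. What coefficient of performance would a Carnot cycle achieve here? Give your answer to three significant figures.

16.2

In absolute terms T_C = 277.85 K and T_H = 295.05 K, so ΔT = 17.20 K.
For a reversible cycle, COP_Carnot = T_C/ΔT = 277.85/17.20 = 16.15.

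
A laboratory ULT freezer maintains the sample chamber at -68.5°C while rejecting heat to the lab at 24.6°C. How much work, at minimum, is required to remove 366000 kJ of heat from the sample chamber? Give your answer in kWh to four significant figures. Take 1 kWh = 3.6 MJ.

In absolute terms T_C = 204.65 K and T_H = 297.75 K, so ΔT = 93.10 K.
The reversible limit is COP_R = T_C/ΔT = 2.198, so W_min = Q_C/COP = Q_C·ΔT/T_C.
W_min = 366000 × 93.10/204.65 = 166500 kJ = 46.25 kWh.

46.25 kWh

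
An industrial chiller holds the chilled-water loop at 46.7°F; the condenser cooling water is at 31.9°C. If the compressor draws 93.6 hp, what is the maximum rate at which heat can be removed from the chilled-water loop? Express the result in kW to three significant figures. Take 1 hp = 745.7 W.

827 kW

In absolute terms T_C = 281.32 K and T_H = 305.05 K, so ΔT = 23.73 K.
COP_Carnot = T_C/ΔT = 281.32/23.73 = 11.85.
Q̇_max = COP_Carnot × Ẇ = 11.85 × 93.60 hp = 1109 hp = 827.3 kW.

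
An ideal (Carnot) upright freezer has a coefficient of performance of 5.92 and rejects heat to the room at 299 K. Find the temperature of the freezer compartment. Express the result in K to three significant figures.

256 K

For a Carnot refrigerator COP_R = T_C/(T_H − T_C), so T_C = COP·T_H/(1 + COP).
With T_H = 299.00 K, T_C = 5.92 × 299.00/6.920 = 255.79 K.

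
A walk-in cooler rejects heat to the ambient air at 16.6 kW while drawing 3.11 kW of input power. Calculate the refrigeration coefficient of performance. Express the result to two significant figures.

The first law gives Q̇_H = Q̇_C + Ẇ, so the three rates are Q̇_C = 13.49, Q̇_H = 16.60, Ẇ = 3.110 kW.
COP_R = Q̇_C/Ẇ = 13.49/3.110 = 4.338.

4.3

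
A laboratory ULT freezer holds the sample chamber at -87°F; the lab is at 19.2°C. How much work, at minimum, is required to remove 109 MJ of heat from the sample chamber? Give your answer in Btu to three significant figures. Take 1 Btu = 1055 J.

In absolute terms T_C = 207.04 K and T_H = 292.35 K, so ΔT = 85.31 K.
The reversible limit is COP_R = T_C/ΔT = 2.427, so W_min = Q_C/COP = Q_C·ΔT/T_C.
W_min = 109.0 × 85.31/207.04 = 44.91 MJ = 42570 Btu.

42600 Btu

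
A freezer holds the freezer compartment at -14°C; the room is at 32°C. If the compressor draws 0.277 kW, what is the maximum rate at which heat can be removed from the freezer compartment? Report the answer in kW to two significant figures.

In absolute terms T_C = 259.15 K and T_H = 305.15 K, so ΔT = 46.00 K.
COP_Carnot = T_C/ΔT = 259.15/46.00 = 5.634.
Q̇_max = COP_Carnot × Ẇ = 5.634 × 0.2770 kW = 1.561 kW.

1.6 kW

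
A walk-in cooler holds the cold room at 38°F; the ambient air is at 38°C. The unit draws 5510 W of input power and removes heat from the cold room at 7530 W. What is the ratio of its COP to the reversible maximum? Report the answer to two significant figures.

0.17

COP_actual = Q̇_C/Ẇ = 7530/5510 = 1.367.
In absolute terms T_C = 276.48 K and T_H = 311.15 K, so ΔT = 34.67 K.
COP_Carnot = T_C/ΔT = 276.48/34.67 = 7.975.
η_II = COP_actual/COP_Carnot = 1.367/7.975 = 0.1714.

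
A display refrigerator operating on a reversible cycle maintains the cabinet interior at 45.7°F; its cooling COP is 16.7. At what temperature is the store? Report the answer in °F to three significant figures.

76.0 °F

COP_R = T_C/(T_H − T_C) gives T_H − T_C = T_C/COP.
With T_C = 280.76 K, T_H = 280.76 × (1 + 1/16.7) = 297.57 K.
Converting, 297.57 K = 75.96°F.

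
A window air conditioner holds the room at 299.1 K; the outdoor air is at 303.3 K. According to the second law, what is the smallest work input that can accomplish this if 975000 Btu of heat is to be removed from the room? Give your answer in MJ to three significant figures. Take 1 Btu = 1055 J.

14.4 MJ

The reservoir spacing is ΔT = 303.3 − 299.1 = 4.200 K.
The reversible limit is COP_R = T_C/ΔT = 71.21, so W_min = Q_C/COP = Q_C·ΔT/T_C.
W_min = 975000 × 4.200/299.10 = 13690 Btu = 14.44 MJ.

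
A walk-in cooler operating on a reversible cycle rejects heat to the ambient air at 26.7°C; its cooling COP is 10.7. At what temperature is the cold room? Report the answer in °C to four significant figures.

For a Carnot refrigerator COP_R = T_C/(T_H − T_C), so T_C = COP·T_H/(1 + COP).
With T_H = 299.85 K, T_C = 10.7 × 299.85/11.70 = 274.22 K.
Converting, 274.22 K = 1.07°C.

1.072 °C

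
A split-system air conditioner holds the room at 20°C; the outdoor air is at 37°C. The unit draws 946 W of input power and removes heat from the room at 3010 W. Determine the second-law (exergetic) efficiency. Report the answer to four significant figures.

0.1845

COP_actual = Q̇_C/Ẇ = 3010/946.0 = 3.182.
In absolute terms T_C = 293.15 K and T_H = 310.15 K, so ΔT = 17.00 K.
COP_Carnot = T_C/ΔT = 293.15/17.00 = 17.24.
η_II = COP_actual/COP_Carnot = 3.182/17.24 = 0.1845.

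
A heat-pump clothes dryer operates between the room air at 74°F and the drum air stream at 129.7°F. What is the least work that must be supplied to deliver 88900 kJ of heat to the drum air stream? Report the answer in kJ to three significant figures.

8400 kJ

In absolute terms T_C = 296.48 K and T_H = 327.43 K, so ΔT = 30.94 K.
The reversible limit is COP_HP = T_H/ΔT = 10.58, so W_min = Q_H/COP = Q_H·ΔT/T_H.
W_min = 88900 × 30.94/327.43 = 8402 kJ.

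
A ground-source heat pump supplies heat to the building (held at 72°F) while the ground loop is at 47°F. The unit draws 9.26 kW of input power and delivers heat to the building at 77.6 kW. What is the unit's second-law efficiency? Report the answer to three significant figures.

0.394

COP_actual = Q̇_H/Ẇ = 77.60/9.260 = 8.380.
In absolute terms T_C = 281.48 K and T_H = 295.37 K, so ΔT = 13.89 K.
COP_Carnot = T_H/ΔT = 295.37/13.89 = 21.27.
η_II = COP_actual/COP_Carnot = 8.380/21.27 = 0.3940.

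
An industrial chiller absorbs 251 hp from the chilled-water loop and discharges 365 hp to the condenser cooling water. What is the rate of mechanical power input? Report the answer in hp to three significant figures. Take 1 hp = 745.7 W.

For a cyclic device the first law requires Q̇_H = Q̇_C + Ẇ.
Ẇ = Q̇_H − Q̇_C = 114.0 hp.

114 hp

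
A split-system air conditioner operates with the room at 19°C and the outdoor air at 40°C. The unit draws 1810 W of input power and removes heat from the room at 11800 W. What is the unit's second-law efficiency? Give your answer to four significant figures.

0.4686

COP_actual = Q̇_C/Ẇ = 11800/1810 = 6.519.
In absolute terms T_C = 292.15 K and T_H = 313.15 K, so ΔT = 21.00 K.
COP_Carnot = T_C/ΔT = 292.15/21.00 = 13.91.
η_II = COP_actual/COP_Carnot = 6.519/13.91 = 0.4686.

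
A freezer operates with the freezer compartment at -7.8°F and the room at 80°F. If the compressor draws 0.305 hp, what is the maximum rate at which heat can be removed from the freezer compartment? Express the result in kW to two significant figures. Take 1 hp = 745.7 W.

In absolute terms T_C = 251.04 K and T_H = 299.82 K, so ΔT = 48.78 K.
COP_Carnot = T_C/ΔT = 251.04/48.78 = 5.147.
Q̇_max = COP_Carnot × Ẇ = 5.147 × 0.3050 hp = 1.570 hp = 1.171 kW.

1.2 kW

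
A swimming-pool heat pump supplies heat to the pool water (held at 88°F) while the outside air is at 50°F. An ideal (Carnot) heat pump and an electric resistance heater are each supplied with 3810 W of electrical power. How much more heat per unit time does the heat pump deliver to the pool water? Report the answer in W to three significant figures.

51100 W

In absolute terms T_C = 283.15 K and T_H = 304.26 K, so ΔT = 21.11 K.
COP_Carnot = T_H/ΔT = 304.26/21.11 = 14.41.
The heat pump delivers Q̇_H = COP × Ẇ = 54910 W; the resistance heater delivers Ẇ = 3810 W.
Extra = (COP − 1)·Ẇ = 51100 W.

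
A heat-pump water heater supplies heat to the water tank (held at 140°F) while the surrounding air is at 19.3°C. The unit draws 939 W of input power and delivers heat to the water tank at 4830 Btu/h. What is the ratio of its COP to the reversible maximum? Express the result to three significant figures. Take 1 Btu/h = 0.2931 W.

Converting, Q̇_H = 4830 Btu/h = 1416 W, so COP_actual = Q̇_H/Ẇ = 1416/939.0 = 1.508.
In absolute terms T_C = 292.45 K and T_H = 333.15 K, so ΔT = 40.70 K.
COP_Carnot = T_H/ΔT = 333.15/40.70 = 8.186.
η_II = COP_actual/COP_Carnot = 1.508/8.186 = 0.1842.

0.184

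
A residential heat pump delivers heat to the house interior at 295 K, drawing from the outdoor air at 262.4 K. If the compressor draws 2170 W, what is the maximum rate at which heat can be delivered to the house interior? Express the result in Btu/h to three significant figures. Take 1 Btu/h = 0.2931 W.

67000 Btu/h

The reservoir spacing is ΔT = 295 − 262.4 = 32.60 K.
COP_Carnot = T_H/ΔT = 295.00/32.60 = 9.049.
Q̇_max = COP_Carnot × Ẇ = 9.049 × 2170 W = 19640 W = 67000 Btu/h.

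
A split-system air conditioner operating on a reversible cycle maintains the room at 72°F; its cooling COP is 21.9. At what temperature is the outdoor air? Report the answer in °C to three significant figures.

35.7 °C

COP_R = T_C/(T_H − T_C) gives T_H − T_C = T_C/COP.
With T_C = 295.37 K, T_H = 295.37 × (1 + 1/21.9) = 308.86 K.
Converting, 308.86 K = 35.71°C.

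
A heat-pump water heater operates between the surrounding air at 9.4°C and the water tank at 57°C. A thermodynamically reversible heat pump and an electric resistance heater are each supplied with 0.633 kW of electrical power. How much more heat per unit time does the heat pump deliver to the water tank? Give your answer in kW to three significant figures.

In absolute terms T_C = 282.55 K and T_H = 330.15 K, so ΔT = 47.60 K.
COP_Carnot = T_H/ΔT = 330.15/47.60 = 6.936.
The heat pump delivers Q̇_H = COP × Ẇ = 4.390 kW; the resistance heater delivers Ẇ = 0.6330 kW.
Extra = (COP − 1)·Ẇ = 3.757 kW.

3.76 kW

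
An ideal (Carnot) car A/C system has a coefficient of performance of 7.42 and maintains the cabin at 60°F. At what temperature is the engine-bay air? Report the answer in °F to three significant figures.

130 °F

COP_R = T_C/(T_H − T_C) gives T_H − T_C = T_C/COP.
With T_C = 288.71 K, T_H = 288.71 × (1 + 1/7.42) = 327.61 K.
Converting, 327.61 K = 130.04°F.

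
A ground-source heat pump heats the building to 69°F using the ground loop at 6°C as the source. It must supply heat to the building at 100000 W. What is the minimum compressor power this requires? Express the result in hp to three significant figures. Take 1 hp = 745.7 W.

In absolute terms T_C = 279.15 K and T_H = 293.71 K, so ΔT = 14.56 K.
COP_Carnot = T_H/ΔT = 293.71/14.56 = 20.18.
Ẇ_min = Q̇/COP_Carnot = 100000/20.18 = 4956 W = 6.646 hp.

6.65 hp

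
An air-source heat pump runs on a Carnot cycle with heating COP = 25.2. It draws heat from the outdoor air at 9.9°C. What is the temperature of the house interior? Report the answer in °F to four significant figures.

70.87 °F

COP_HP = T_H/(T_H − T_C) rearranges to T_H = COP·T_C/(COP − 1).
With T_C = 283.05 K, T_H = 25.2 × 283.05/24.20 = 294.75 K.
Converting, 294.75 K = 70.87°F.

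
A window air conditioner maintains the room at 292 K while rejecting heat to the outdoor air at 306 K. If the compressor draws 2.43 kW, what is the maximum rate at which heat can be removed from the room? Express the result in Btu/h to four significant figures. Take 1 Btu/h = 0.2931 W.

The reservoir spacing is ΔT = 306 − 292 = 14.00 K.
COP_Carnot = T_C/ΔT = 292.00/14.00 = 20.86.
Q̇_max = COP_Carnot × Ẇ = 20.86 × 2.430 kW = 50.68 kW = 172900 Btu/h.

172900 Btu/h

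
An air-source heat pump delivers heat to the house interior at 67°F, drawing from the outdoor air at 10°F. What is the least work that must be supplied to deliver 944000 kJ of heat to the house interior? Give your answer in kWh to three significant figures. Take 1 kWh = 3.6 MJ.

In absolute terms T_C = 260.93 K and T_H = 292.59 K, so ΔT = 31.67 K.
The reversible limit is COP_HP = T_H/ΔT = 9.240, so W_min = Q_H/COP = Q_H·ΔT/T_H.
W_min = 944000 × 31.67/292.59 = 102200 kJ = 28.38 kWh.

28.4 kWh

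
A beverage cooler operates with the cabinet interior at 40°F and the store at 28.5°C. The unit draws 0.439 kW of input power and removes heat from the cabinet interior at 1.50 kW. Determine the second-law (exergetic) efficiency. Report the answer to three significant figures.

0.296

COP_actual = Q̇_C/Ẇ = 1.500/0.4390 = 3.417.
In absolute terms T_C = 277.59 K and T_H = 301.65 K, so ΔT = 24.06 K.
COP_Carnot = T_C/ΔT = 277.59/24.06 = 11.54.
η_II = COP_actual/COP_Carnot = 3.417/11.54 = 0.2961.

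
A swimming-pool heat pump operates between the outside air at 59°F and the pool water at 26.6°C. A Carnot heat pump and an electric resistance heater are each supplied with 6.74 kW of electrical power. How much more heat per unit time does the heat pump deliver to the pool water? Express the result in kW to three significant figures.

In absolute terms T_C = 288.15 K and T_H = 299.75 K, so ΔT = 11.60 K.
COP_Carnot = T_H/ΔT = 299.75/11.60 = 25.84.
The heat pump delivers Q̇_H = COP × Ẇ = 174.2 kW; the resistance heater delivers Ẇ = 6.740 kW.
Extra = (COP − 1)·Ẇ = 167.4 kW.

167 kW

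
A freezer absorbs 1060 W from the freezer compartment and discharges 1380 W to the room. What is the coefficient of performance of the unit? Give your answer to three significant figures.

3.31

The first law gives Q̇_H = Q̇_C + Ẇ, so the three rates are Q̇_C = 1060, Q̇_H = 1380, Ẇ = 320.0 W.
COP_R = Q̇_C/Ẇ = 1060/320.0 = 3.313.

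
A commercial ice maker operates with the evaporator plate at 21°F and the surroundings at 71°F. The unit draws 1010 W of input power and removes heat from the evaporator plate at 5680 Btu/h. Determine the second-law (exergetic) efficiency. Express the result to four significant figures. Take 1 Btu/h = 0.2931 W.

Converting, Q̇_C = 5680 Btu/h = 1665 W, so COP_actual = Q̇_C/Ẇ = 1665/1010 = 1.648.
In absolute terms T_C = 267.04 K and T_H = 294.82 K, so ΔT = 27.78 K.
COP_Carnot = T_C/ΔT = 267.04/27.78 = 9.613.
η_II = COP_actual/COP_Carnot = 1.648/9.613 = 0.1715.

0.1715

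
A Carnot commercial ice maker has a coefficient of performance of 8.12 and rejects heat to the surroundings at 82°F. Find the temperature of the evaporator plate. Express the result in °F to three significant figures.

22.6 °F

For a Carnot refrigerator COP_R = T_C/(T_H − T_C), so T_C = COP·T_H/(1 + COP).
With T_H = 300.93 K, T_C = 8.12 × 300.93/9.120 = 267.93 K.
Converting, 267.93 K = 22.61°F.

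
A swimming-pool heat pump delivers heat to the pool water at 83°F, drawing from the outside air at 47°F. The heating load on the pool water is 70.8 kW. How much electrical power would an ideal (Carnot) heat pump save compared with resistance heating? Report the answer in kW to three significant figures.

In absolute terms T_C = 281.48 K and T_H = 301.48 K, so ΔT = 20.00 K.
COP_Carnot = T_H/ΔT = 301.48/20.00 = 15.07.
Resistance heating needs Ẇ_res = Q̇_H = 70.80 kW; the reversible heat pump needs only Ẇ_hp = Q̇_H/COP = 4.697 kW.
Saving = 70.80 − 4.697 = 66.10 kW.

66.1 kW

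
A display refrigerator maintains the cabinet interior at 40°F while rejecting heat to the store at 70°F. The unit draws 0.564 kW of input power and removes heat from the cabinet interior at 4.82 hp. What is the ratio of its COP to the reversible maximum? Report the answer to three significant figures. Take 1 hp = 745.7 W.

Converting, Q̇_C = 4.820 hp = 3.594 kW, so COP_actual = Q̇_C/Ẇ = 3.594/0.5640 = 6.373.
In absolute terms T_C = 277.59 K and T_H = 294.26 K, so ΔT = 16.67 K.
COP_Carnot = T_C/ΔT = 277.59/16.67 = 16.66.
η_II = COP_actual/COP_Carnot = 6.373/16.66 = 0.3826.

0.383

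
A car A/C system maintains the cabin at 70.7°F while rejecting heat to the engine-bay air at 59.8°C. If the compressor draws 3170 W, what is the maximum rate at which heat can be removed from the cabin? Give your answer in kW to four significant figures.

In absolute terms T_C = 294.65 K and T_H = 332.95 K, so ΔT = 38.30 K.
COP_Carnot = T_C/ΔT = 294.65/38.30 = 7.693.
Q̇_max = COP_Carnot × Ẇ = 7.693 × 3170 W = 24390 W = 24.39 kW.

24.39 kW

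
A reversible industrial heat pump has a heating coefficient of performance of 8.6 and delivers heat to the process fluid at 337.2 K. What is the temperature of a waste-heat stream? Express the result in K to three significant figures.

COP_HP = T_H/(T_H − T_C) gives T_H − T_C = T_H/COP.
With T_H = 337.20 K, T_C = 337.20 × (1 − 1/8.6) = 297.99 K.

298 K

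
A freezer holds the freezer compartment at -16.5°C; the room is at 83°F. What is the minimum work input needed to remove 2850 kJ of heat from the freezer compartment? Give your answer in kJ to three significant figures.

498 kJ

In absolute terms T_C = 256.65 K and T_H = 301.48 K, so ΔT = 44.83 K.
The reversible limit is COP_R = T_C/ΔT = 5.725, so W_min = Q_C/COP = Q_C·ΔT/T_C.
W_min = 2850 × 44.83/256.65 = 497.9 kJ.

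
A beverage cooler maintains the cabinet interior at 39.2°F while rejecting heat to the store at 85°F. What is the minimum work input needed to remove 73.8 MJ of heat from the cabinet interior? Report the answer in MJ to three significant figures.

6.78 MJ

In absolute terms T_C = 277.15 K and T_H = 302.59 K, so ΔT = 25.44 K.
The reversible limit is COP_R = T_C/ΔT = 10.89, so W_min = Q_C/COP = Q_C·ΔT/T_C.
W_min = 73.80 × 25.44/277.15 = 6.775 MJ.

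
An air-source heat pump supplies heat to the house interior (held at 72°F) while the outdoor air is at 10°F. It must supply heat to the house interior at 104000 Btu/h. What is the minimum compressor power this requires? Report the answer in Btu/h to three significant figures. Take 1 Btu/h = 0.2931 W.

In absolute terms T_C = 260.93 K and T_H = 295.37 K, so ΔT = 34.44 K.
COP_Carnot = T_H/ΔT = 295.37/34.44 = 8.575.
Ẇ_min = Q̇/COP_Carnot = 104000/8.575 = 12130 Btu/h.

12100 Btu/h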